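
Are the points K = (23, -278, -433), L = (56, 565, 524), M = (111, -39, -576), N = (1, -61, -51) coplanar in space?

No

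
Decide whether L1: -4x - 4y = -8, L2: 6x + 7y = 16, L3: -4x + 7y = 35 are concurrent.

No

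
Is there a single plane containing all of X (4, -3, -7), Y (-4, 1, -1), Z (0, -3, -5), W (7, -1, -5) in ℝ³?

No

With X as base: XY = (-8, 4, 6), XZ = (-4, 0, 2), XW = (3, 2, 2).
XZ × XW = (-4, 14, -8).
XY · (XZ × XW) = 40.
Since 40 ≠ 0, the four points are not coplanar.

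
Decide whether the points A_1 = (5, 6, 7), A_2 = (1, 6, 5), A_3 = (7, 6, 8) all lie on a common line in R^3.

A_1A_2 = (-4, 0, -2), A_1A_3 = (2, 0, 1).
Each component of A_1A_3 is -1/2 times the corresponding component of A_1A_2, so A_1A_3 = -1/2·A_1A_2 and the points are collinear.

Yes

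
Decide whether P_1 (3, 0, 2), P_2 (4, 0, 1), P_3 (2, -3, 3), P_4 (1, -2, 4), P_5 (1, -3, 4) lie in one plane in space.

Yes

The plane through P_1, P_2, P_3 has normal n = P_1P_2 × P_1P_3 = (-3, 0, -3) and equation n·P = -15.
Checking the remaining points: n·P_4 = -15, n·P_5 = -15.
All equal -15, so all 5 points lie in one plane.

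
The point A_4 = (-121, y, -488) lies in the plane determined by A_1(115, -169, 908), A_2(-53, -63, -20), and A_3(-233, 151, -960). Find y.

Coplanarity requires A_1A_2 · (A_1A_3 × A_1A_4) = 0.
A_1A_2 = (-168, 106, -928), A_1A_3 = (-348, 320, -1868); the triple product is linear in y with coefficient 9120 and constant term 1741920.
Setting it to zero: y = -191.

-191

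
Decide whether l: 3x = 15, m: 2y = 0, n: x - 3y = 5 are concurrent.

Yes

Lines aᵢx + bᵢy = cᵢ with pairwise distinct directions are concurrent exactly when det[aᵢ bᵢ cᵢ] = 0.
Here the determinant is 0.
It vanishes, so the lines are concurrent at (5, 0).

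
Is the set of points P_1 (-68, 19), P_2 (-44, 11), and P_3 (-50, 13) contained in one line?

P_1P_2 = (24, -8), P_1P_3 = (18, -6).
Checking proportionality: P_1P_3 = 3/4·P_1P_2, so the vectors are parallel and the points are collinear.

Yes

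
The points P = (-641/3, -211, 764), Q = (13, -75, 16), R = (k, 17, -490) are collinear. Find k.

Direction PQ = (680/3, 136, -748). From the y-coordinate of R, the parameter along the line is τ = (17 − (-211))/136 = 57/34.
Then k = (-641/3) + 57/34·(680/3) = 499/3.

499/3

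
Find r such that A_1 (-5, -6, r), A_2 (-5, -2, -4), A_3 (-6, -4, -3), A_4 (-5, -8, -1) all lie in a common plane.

Coplanarity ⇔ det[A_1A_2; A_1A_3; A_1A_4] = 0.
Expanding, this is linear in r: (-6)r + (-12) = 0.
So r = -2.

-2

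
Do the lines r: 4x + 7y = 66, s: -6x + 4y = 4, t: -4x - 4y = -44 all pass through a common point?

The three lines meet at one point iff the augmented coefficient matrix [aᵢ bᵢ cᵢ] has rank < 3, i.e. its determinant vanishes.
Here the determinant is 40.
Nonzero, so no common point exists.

No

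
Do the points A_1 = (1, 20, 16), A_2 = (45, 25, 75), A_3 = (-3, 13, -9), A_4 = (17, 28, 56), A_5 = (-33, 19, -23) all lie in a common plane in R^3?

The plane through A_1, A_2, A_3 has normal n = A_1A_2 × A_1A_3 = (288, 864, -288) and equation n·P = 12960.
Checking the remaining points: n·A_4 = 12960, n·A_5 = 13536.
Since n·A_5 = 13536 ≠ 12960, A_5 is off the plane and the points are not all coplanar.

No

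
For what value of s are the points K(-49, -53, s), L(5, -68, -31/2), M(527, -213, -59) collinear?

-11

Direction LM = (522, -145, -87/2). From the x-coordinate of K, the parameter along the line is τ = (-49 − 5)/522 = -3/29.
Then s = (-31/2) + (-3/29)·(-87/2) = -11.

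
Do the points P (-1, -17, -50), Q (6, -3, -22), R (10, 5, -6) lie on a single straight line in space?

PQ = (7, 14, 28), PR = (11, 22, 44).
PQ × PR = (0, 0, 0).
The cross product vanishes, so the three points are collinear.

Yes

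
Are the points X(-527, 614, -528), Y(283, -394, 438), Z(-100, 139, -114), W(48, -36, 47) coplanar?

With X as base: XY = (810, -1008, 966), XZ = (427, -475, 414), XW = (575, -650, 575).
XZ × XW = (-4025, -7475, -4425).
XY · (XZ × XW) = 0.
The scalar triple product vanishes, so the four points are coplanar.

Yes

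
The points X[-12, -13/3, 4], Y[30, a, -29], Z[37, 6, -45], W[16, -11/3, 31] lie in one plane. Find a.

Normal to plane XZW: n = (935/3, -2695, -770/3); plane equation n·P = 20735/3.
Requiring n·Y = 20735/3: (-2695)a + (50380/3) = 20735/3.
So a = 11/3.

11/3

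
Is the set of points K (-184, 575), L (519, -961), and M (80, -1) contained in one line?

KL = (703, -1536), KM = (264, -576).
det[KL; KM] = (703)(-576) − (-1536)(264) = 576.
The determinant is nonzero, so they are not collinear.

No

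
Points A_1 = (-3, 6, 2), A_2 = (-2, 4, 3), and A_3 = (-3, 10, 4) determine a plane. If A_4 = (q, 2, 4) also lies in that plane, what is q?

A normal to the plane is n = A_1A_2 × A_1A_3 = (-8, -2, 4).
A_4 lies in the plane iff n · A_1A_4 = 0.
This gives (-8)q + (-8) = 0, so q = -1.

-1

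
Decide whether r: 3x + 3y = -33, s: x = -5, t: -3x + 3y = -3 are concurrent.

Intersecting r and s: solving the 2×2 system gives (x, y) = (-5, -6).
Substitute into t: (-3)(-5) + (3)(-6) = -3.
This equals -3, so (-5, -6) lies on all three lines and they are concurrent.

Yes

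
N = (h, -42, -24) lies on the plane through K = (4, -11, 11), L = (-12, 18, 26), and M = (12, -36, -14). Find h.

12

A normal to the plane is n = KL × KM = (-350, -280, 168).
N lies in the plane iff n · KN = 0.
This gives (-350)h + (4200) = 0, so h = 12.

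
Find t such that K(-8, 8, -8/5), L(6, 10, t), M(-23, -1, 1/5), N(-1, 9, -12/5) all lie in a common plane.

-16/5

Normal to plane KMN: n = (27/5, 3/5, 48); plane equation n·P = -576/5.
Requiring n·L = -576/5: (48)t + (192/5) = -576/5.
So t = -16/5.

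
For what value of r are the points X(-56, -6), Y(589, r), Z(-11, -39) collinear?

-479

Collinearity: (Y − X) must be parallel to (Z − X) = (45, -33).
Cross-multiplying the components: (r − (-6))·(45) = (645)·(-33).
Solving gives r = -479.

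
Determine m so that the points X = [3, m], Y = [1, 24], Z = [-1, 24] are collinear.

24

Collinearity: (X − Y) must be parallel to (Z − Y) = (-2, 0).
Cross-multiplying the components: (m − 24)·(-2) = (2)·(0).
Solving gives m = 24.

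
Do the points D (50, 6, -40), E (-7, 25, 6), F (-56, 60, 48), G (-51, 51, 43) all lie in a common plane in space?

A normal to the plane through D, E, F is n = DE × DF = (-812, 140, -1064).
The plane has equation n·P = 2800. For G: n·G = 2800.
Equal, so G lies in the plane and all four are coplanar.

Yes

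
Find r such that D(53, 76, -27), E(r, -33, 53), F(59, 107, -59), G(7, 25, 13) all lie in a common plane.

-61

Normal to plane DFG: n = (-392, 1232, 1120); plane equation n·P = 42616.
Requiring n·E = 42616: (-392)r + (18704) = 42616.
So r = -61.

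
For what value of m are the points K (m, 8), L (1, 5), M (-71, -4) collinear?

25

Collinearity: (K − L) must be parallel to (M − L) = (-72, -9).
Cross-multiplying the components: (m − 1)·(-9) = (3)·(-72).
Solving gives m = 25.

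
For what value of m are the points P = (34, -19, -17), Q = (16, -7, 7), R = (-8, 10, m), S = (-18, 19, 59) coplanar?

41

Coplanarity ⇔ det[PQ; PR; PS] = 0.
Expanding, this is linear in m: (60)m + (-2460) = 0.
So m = 41.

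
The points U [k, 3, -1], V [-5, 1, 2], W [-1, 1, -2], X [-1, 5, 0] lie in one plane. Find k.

The points are coplanar iff UV · (UW × UX) = 0.
Expanding, this is linear in k: (-16)k + (-16) = 0.
So k = -1.

-1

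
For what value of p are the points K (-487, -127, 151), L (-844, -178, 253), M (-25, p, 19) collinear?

-61

Collinearity requires KL × KM = 0; each component is linear in p.
The x-component gives (-102)p + (-6222) = 0, so p = -61.
The remaining components then also vanish.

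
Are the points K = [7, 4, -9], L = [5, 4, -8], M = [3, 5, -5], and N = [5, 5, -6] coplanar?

Yes

The four points are coplanar iff the 3×3 determinant with rows KL, KM, KN is zero.
Rows: (-2, 0, 1), (-4, 1, 4), (-2, 1, 3).
Expanding along the first row: (-2)(-1) − (0)(-4) + (1)(-2) = 0.
Zero determinant ⇒ coplanar.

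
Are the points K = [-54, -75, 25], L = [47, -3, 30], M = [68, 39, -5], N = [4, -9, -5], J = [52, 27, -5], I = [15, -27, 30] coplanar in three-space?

Yes

The plane through K, L, M has normal n = KL × KM = (-2730, 3640, 2730) and equation n·P = -57330.
Checking the remaining points: n·N = -57330, n·J = -57330, n·I = -57330.
All equal -57330, so all 6 points lie in one plane.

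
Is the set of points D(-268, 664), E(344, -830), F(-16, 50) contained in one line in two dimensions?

No

DE = (612, -1494), DF = (252, -614).
Twice the signed area of △DEF is (612)(-614) − (-1494)(252) = 720.
The area is nonzero, so the three points are not collinear.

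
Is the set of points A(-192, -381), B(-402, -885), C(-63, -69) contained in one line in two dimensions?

No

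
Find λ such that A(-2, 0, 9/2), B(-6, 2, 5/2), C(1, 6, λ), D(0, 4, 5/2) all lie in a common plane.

Coplanarity ⇔ det[AB; AC; AD] = 0.
Expanding, this is linear in λ: (20)λ + (-30) = 0.
So λ = 3/2.

3/2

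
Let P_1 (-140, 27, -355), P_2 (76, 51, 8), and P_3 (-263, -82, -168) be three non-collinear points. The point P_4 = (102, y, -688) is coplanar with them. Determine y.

A normal to the plane is n = P_1P_2 × P_1P_3 = (44055, -85041, -20592).
P_4 lies in the plane iff n · P_1P_4 = 0.
This gives (-85041)y + (19814553) = 0, so y = 233.

233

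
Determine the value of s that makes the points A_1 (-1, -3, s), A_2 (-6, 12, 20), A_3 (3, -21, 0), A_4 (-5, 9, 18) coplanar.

10

The points are coplanar iff A_1A_2 · (A_1A_3 × A_1A_4) = 0.
Expanding, this is linear in s: (-6)s + (60) = 0.
So s = 10.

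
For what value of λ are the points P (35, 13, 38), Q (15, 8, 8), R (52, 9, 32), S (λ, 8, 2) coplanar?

Normal to plane PQR: n = (-90, -630, 165); plane equation n·X = -5070.
Requiring n·S = -5070: (-90)λ + (-4710) = -5070.
So λ = 4.

4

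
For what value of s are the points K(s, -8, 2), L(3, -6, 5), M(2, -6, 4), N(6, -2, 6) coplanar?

-1

Coplanarity ⇔ det[KL; KM; KN] = 0.
Expanding, this is linear in s: (-4)s + (-4) = 0.
So s = -1.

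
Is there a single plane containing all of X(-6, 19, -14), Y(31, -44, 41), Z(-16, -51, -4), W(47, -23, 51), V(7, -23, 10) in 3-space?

The plane through X, Y, Z has normal n = XY × XZ = (3220, -920, -3220) and equation n·P = 8280.
Checking the remaining points: n·W = 8280, n·V = 11500.
Since n·V = 11500 ≠ 8280, V is off the plane and the points are not all coplanar.

No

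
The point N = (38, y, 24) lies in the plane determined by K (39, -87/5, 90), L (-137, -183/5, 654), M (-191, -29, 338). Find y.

A normal to the plane is n = KL × KM = (8904/5, -86072, -11872/5).
N lies in the plane iff n · KN = 0.
This gives (-86072)y + (-6713616/5) = 0, so y = -78/5.

-78/5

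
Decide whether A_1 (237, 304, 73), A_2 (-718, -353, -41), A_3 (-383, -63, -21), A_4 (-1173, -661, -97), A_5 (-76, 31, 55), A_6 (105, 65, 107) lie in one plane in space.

Yes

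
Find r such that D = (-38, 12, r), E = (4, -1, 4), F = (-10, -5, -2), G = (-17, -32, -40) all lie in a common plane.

21

Coplanarity ⇔ det[DE; DF; DG] = 0.
Expanding, this is linear in r: (-350)r + (7350) = 0.
So r = 21.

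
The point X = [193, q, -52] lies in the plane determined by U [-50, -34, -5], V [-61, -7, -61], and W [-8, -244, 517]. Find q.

-185

Coplanarity requires UV · (UW × UX) = 0.
UV = (-11, 27, -56), UW = (42, -210, 522); the triple product is linear in q with coefficient 3390 and constant term 627150.
Setting it to zero: q = -185.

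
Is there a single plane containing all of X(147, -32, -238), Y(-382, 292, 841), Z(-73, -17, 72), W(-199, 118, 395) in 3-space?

No

The four points are coplanar iff the 3×3 determinant with rows XY, XZ, XW is zero.
Rows: (-529, 324, 1079), (-220, 15, 310), (-346, 150, 633).
Expanding along the first row: (-529)(-37005) − (324)(-32000) + (1079)(-27810) = -63345.
Nonzero ⇒ not coplanar.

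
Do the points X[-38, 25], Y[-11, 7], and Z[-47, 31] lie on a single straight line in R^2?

XY = (27, -18), XZ = (-9, 6).
Twice the signed area of △XYZ is (27)(6) − (-18)(-9) = 0.
The triangle is degenerate (zero area), so the points are collinear.

Yes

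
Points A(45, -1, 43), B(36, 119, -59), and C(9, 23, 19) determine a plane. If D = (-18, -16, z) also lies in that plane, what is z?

49

The plane through A, B, C has equation −432x + 3456y + 4104z = 153576.
Substituting D: (4104)z + (-47520) = 153576, so z = 49.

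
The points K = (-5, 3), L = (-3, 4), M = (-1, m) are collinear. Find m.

Collinearity: (M − K) must be parallel to (L − K) = (2, 1).
Cross-multiplying the components: (m − 3)·(2) = (4)·(1).
Solving gives m = 5.

5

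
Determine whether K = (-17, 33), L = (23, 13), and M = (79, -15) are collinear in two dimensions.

Yes

KL = (40, -20), KM = (96, -48).
Twice the signed area of △KLM is (40)(-48) − (-20)(96) = 0.
The triangle is degenerate (zero area), so the points are collinear.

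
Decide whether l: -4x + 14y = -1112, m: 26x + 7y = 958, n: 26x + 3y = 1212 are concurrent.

Intersecting l and m: solving the 2×2 system gives (x, y) = (757/14, -3135/49).
Substitute into n: (26)(757/14) + (3)(-3135/49) = 59482/49.
But n requires 1212 ≠ 59482/49, so the three lines have no common point.

No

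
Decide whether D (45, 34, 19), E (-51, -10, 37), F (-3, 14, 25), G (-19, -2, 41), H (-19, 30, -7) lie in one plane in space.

Yes

The plane through D, E, F has normal n = DE × DF = (96, -288, -192) and equation n·P = -9120.
Checking the remaining points: n·G = -9120, n·H = -9120.
All equal -9120, so all 5 points lie in one plane.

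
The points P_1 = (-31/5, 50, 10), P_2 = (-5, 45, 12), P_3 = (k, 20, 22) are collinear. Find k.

1

Collinearity requires P_1P_2 × P_1P_3 = 0; each component is linear in k.
The y-component gives (2)k + (-2) = 0, so k = 1.
The remaining components then also vanish.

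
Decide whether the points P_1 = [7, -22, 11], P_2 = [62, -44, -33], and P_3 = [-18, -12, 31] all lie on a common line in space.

P_1P_2 = (55, -22, -44), P_1P_3 = (-25, 10, 20).
Each component of P_1P_3 is -5/11 times the corresponding component of P_1P_2, so P_1P_3 = -5/11·P_1P_2 and the points are collinear.

Yes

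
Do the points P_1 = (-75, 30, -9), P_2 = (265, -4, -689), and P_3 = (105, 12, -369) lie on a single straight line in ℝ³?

Yes

P_1P_2 = (340, -34, -680), P_1P_3 = (180, -18, -360).
Each component of P_1P_3 is 9/17 times the corresponding component of P_1P_2, so P_1P_3 = 9/17·P_1P_2 and the points are collinear.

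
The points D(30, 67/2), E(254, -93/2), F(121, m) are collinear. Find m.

The three points are collinear iff det[DE; DF] = 0.
This determinant is linear in m: (224)m + (-224) = 0, so m = 1.

1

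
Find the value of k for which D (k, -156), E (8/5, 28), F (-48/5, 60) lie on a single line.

66

The three points are collinear iff det[DE; DF] = 0.
This determinant is linear in k: (-32)k + (2112) = 0, so k = 66.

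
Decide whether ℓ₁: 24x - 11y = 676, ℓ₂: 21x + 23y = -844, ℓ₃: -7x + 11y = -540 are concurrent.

Lines aᵢx + bᵢy = cᵢ with pairwise distinct directions are concurrent exactly when det[aᵢ bᵢ cᵢ] = 0.
Here the determinant is 0.
It vanishes, so the lines are concurrent at (8, -44).

Yes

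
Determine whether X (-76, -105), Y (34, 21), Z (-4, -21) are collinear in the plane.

XY = (110, 126), XZ = (72, 84).
If collinear, XZ would be a scalar multiple of XY. But (110)·(84) ≠ (126)·(72) (difference 168), so they are not parallel; the points are not collinear.

No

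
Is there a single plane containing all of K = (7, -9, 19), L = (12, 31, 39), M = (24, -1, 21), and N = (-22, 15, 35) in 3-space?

Yes

A normal to the plane through K, L, M is n = KL × KM = (-80, 330, -640).
The plane has equation n·P = -15690. For N: n·N = -15690.
Equal, so N lies in the plane and all four are coplanar.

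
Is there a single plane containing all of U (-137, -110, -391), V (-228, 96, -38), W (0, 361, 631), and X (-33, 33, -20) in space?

With U as base: UV = (-91, 206, 353), UW = (137, 471, 1022), UX = (104, 143, 371).
UW × UX = (28595, 55461, -29393).
UV · (UW × UX) = -1552908.
Since -1552908 ≠ 0, the four points are not coplanar.

No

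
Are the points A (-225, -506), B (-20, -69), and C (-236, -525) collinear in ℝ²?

AB = (205, 437), AC = (-11, -19).
Twice the signed area of △ABC is (205)(-19) − (437)(-11) = 912.
The area is nonzero, so the three points are not collinear.

No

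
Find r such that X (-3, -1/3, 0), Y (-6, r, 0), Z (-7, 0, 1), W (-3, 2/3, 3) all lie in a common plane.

-1/3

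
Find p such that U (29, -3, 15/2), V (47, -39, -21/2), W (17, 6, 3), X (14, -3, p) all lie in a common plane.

-21/2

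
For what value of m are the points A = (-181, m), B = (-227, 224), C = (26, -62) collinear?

172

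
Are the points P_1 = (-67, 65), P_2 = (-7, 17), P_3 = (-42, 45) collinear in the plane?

Yes

P_1P_2 = (60, -48), P_1P_3 = (25, -20).
det[P_1P_2; P_1P_3] = (60)(-20) − (-48)(25) = 0.
The determinant is zero, so the points are collinear.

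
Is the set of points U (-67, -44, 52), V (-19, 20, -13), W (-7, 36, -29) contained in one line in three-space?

No

UV = (48, 64, -65), UW = (60, 80, -81).
Comparing components 2 and 3: (64)(-81) − (-65)(80) = 16 ≠ 0, so UV and UW are not parallel and the points are not collinear.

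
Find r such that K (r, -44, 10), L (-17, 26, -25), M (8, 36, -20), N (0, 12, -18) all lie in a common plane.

The points are coplanar iff KL · (KM × KN) = 0.
Expanding, this is linear in r: (-140)r + (9520) = 0.
So r = 68.

68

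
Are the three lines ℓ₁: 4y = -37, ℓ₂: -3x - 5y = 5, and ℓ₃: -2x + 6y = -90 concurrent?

No

Lines aᵢx + bᵢy = cᵢ with pairwise distinct directions are concurrent exactly when det[aᵢ bᵢ cᵢ] = 0.
Here the determinant is -84.
Nonzero, so no common point exists.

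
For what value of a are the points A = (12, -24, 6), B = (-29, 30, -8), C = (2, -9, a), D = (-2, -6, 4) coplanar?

-9

Normal to plane ABD: n = (144, 114, 18); plane equation n·P = -900.
Requiring n·C = -900: (18)a + (-738) = -900.
So a = -9.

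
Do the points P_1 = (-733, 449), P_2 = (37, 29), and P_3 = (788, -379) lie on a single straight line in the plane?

P_1P_2 = (770, -420), P_1P_3 = (1521, -828).
Twice the signed area of △P_1P_2P_3 is (770)(-828) − (-420)(1521) = 1260.
The area is nonzero, so the three points are not collinear.

No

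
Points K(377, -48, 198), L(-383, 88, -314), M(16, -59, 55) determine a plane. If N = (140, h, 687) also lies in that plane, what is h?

-495

The plane through K, L, M has equation −25080x + 76152y + 57456z = -1734168.
Substituting N: (76152)h + (35961072) = -1734168, so h = -495.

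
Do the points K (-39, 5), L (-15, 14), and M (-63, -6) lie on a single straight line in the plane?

KL = (24, 9), KM = (-24, -11).
If collinear, KM would be a scalar multiple of KL. But (24)·(-11) ≠ (9)·(-24) (difference -48), so they are not parallel; the points are not collinear.

No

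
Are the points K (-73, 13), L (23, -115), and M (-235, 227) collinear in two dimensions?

No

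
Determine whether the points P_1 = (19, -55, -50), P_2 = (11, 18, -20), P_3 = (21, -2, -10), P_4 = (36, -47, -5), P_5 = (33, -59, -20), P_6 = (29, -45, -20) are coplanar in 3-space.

Yes

The plane through P_1, P_2, P_3 has normal n = P_1P_2 × P_1P_3 = (1330, 380, -570) and equation n·P = 32870.
Checking the remaining points: n·P_4 = 32870, n·P_5 = 32870, n·P_6 = 32870.
All equal 32870, so all 6 points lie in one plane.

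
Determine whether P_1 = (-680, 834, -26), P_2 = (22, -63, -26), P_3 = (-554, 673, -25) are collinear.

No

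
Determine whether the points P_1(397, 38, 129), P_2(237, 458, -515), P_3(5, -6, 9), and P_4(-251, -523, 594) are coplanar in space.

The four points are coplanar iff the 3×3 determinant with rows P_1P_2, P_1P_3, P_1P_4 is zero.
Rows: (-160, 420, -644), (-392, -44, -120), (-648, -561, 465).
Expanding along the first row: (-160)(-87780) − (420)(-260040) + (-644)(191400) = 0.
Zero determinant ⇒ coplanar.

Yes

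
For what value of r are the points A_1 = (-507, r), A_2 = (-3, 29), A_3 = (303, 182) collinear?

-223

Collinearity: (A_1 − A_2) must be parallel to (A_3 − A_2) = (306, 153).
Cross-multiplying the components: (r − 29)·(306) = (-504)·(153).
Solving gives r = -223.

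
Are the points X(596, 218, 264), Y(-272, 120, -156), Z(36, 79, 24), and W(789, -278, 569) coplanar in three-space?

Yes

The four points are coplanar iff the 3×3 determinant with rows XY, XZ, XW is zero.
Rows: (-868, -98, -420), (-560, -139, -240), (193, -496, 305).
Expanding along the first row: (-868)(-161435) − (-98)(-124480) + (-420)(304587) = 0.
Zero determinant ⇒ coplanar.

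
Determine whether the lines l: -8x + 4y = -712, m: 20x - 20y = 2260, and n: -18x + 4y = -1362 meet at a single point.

Yes

Intersecting l and m: solving the 2×2 system gives (x, y) = (65, -48).
Substitute into n: (-18)(65) + (4)(-48) = -1362.
This equals -1362, so (65, -48) lies on all three lines and they are concurrent.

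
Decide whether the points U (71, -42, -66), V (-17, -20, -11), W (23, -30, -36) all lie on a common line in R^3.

UV = (-88, 22, 55), UW = (-48, 12, 30).
Each component of UW is 6/11 times the corresponding component of UV, so UW = 6/11·UV and the points are collinear.

Yes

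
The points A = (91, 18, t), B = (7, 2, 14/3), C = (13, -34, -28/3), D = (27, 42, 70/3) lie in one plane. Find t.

21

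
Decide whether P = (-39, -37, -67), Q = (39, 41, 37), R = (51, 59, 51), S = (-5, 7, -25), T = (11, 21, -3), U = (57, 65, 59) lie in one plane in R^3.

The plane through P, Q, R has normal n = PQ × PR = (-780, 156, 468) and equation n·X = -6708.
Checking the remaining points: n·S = -6708, n·T = -6708, n·U = -6708.
All equal -6708, so all 6 points lie in one plane.

Yes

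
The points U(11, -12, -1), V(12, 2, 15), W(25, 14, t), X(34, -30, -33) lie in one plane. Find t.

Coplanarity ⇔ det[UV; UW; UX] = 0.
Expanding, this is linear in t: (340)t + (-7820) = 0.
So t = 23.

23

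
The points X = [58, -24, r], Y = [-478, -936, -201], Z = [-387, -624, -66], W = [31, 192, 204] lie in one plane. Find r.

69

The points are coplanar iff XY · (XZ × XW) = 0.
Expanding, this is linear in r: (56160)r + (-3875040) = 0.
So r = 69.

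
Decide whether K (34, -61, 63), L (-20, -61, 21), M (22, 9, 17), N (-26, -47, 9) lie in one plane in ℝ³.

Yes

A normal to the plane through K, L, M is n = KL × KM = (2940, -1980, -3780).
The plane has equation n·P = -17400. For N: n·N = -17400.
Equal, so N lies in the plane and all four are coplanar.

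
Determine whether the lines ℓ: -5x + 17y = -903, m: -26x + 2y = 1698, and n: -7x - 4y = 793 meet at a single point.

Yes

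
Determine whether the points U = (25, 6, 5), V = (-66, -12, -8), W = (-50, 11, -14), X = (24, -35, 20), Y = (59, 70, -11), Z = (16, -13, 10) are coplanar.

No

The plane through U, V, W has normal n = UV × UW = (407, -754, -1805) and equation n·P = -3374.
Checking the remaining points: n·X = 58, n·Y = -8912, n·Z = -1736.
Since n·X = 58 ≠ -3374, X is off the plane and the points are not all coplanar.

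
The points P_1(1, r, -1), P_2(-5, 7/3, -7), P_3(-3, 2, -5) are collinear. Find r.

4/3

Direction P_2P_3 = (2, -1/3, 2). From the x-coordinate of P_1, the parameter along the line is τ = (1 − (-5))/2 = 3.
Then r = 7/3 + 3·(-1/3) = 4/3.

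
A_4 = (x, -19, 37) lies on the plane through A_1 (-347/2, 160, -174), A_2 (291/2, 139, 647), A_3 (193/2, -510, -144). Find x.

The plane through A_1, A_2, A_3 has equation 549440x + 212100y − 208060z = -25189400.
Substituting A_4: (549440)x + (-11728120) = -25189400, so x = -49/2.

-49/2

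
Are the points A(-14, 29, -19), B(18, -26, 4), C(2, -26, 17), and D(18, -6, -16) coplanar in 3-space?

No

A normal to the plane through A, B, C is n = AB × AC = (-715, -784, -880).
The plane has equation n·P = 3994. For D: n·D = 5914.
5914 ≠ 3994, so D is off the plane.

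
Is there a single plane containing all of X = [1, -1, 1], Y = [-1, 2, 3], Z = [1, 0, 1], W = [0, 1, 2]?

A normal to the plane through X, Y, Z is n = XY × XZ = (-2, 0, -2).
The plane has equation n·P = -4. For W: n·W = -4.
Equal, so W lies in the plane and all four are coplanar.

Yes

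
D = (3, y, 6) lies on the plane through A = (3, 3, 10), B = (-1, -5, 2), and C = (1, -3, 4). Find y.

-1

Coplanarity requires AB · (AC × AD) = 0.
AB = (-4, -8, -8), AC = (-2, -6, -6); the triple product is linear in y with coefficient -8 and constant term -8.
Setting it to zero: y = -1.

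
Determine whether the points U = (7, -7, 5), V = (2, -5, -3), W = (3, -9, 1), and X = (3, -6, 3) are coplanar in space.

A normal to the plane through U, V, W is n = UV × UW = (-24, 12, 18).
The plane has equation n·P = -162. For X: n·X = -90.
-90 ≠ -162, so X is off the plane.

No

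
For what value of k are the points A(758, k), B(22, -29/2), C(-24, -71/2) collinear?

643/2

The three points are collinear iff det[AB; AC] = 0.
This determinant is linear in k: (-46)k + (14789) = 0, so k = 643/2.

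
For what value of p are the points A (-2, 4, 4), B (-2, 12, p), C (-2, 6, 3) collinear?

Collinearity requires AB × AC = 0; each component is linear in p.
The x-component gives (-2)p + (0) = 0, so p = 0.
The remaining components then also vanish.

0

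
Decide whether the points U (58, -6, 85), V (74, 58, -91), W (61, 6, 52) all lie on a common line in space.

Yes

UV = (16, 64, -176), UW = (3, 12, -33).
Each component of UW is 3/16 times the corresponding component of UV, so UW = 3/16·UV and the points are collinear.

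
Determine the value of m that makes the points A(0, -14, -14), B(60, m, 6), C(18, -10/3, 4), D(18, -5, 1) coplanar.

Normal to plane ACD: n = (-2, 54, -30); plane equation n·P = -336.
Requiring n·B = -336: (54)m + (-300) = -336.
So m = -2/3.

-2/3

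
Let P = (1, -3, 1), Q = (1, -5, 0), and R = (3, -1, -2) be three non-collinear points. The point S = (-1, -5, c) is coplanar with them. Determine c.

The plane through P, Q, R has equation 8x − 2y + 4z = 18.
Substituting S: (4)c + (2) = 18, so c = 4.

4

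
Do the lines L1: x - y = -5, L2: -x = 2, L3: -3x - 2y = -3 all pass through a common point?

The three lines meet at one point iff the augmented coefficient matrix [aᵢ bᵢ cᵢ] has rank < 3, i.e. its determinant vanishes.
Here the determinant is 3.
Nonzero, so no common point exists.

No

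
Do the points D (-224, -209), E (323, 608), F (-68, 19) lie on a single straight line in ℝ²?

DE = (547, 817), DF = (156, 228).
det[DE; DF] = (547)(228) − (817)(156) = -2736.
The determinant is nonzero, so they are not collinear.

No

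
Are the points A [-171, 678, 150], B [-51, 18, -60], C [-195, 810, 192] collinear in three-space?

AB = (120, -660, -210), AC = (-24, 132, 42).
AB × AC = (0, 0, 0).
The cross product vanishes, so the three points are collinear.

Yes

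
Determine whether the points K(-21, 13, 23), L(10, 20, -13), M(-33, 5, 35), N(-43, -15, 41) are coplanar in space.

With K as base: KL = (31, 7, -36), KM = (-12, -8, 12), KN = (-22, -28, 18).
KM × KN = (192, -48, 160).
KL · (KM × KN) = -144.
Since -144 ≠ 0, the four points are not coplanar.

No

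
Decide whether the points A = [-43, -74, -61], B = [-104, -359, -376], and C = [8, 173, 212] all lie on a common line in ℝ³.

No

AB = (-61, -285, -315), AC = (51, 247, 273).
Comparing components 3 and 1: (-315)(51) − (-61)(273) = 588 ≠ 0, so AB and AC are not parallel and the points are not collinear.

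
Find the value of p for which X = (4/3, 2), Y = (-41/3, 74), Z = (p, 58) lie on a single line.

-31/3

Collinearity: (Z − X) must be parallel to (Y − X) = (-15, 72).
Cross-multiplying the components: (p − 4/3)·(72) = (56)·(-15).
Solving gives p = -31/3.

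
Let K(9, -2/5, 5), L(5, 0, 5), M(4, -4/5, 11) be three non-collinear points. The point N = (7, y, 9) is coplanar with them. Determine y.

The plane through K, L, M has equation (12/5)x + 24y + (18/5)z = 30.
Substituting N: (24)y + (246/5) = 30, so y = -4/5.

-4/5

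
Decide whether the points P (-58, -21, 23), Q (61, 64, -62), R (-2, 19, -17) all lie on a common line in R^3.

Yes

PQ = (119, 85, -85), PR = (56, 40, -40).
PQ × PR = (0, 0, 0).
The cross product vanishes, so the three points are collinear.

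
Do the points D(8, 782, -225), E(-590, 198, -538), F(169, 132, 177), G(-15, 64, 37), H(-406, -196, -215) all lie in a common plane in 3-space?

The plane through D, E, F has normal n = DE × DF = (-438218, 190003, 482724) and equation n·P = 36463702.
Checking the remaining points: n·G = 36594250, n·H = 36890260.
Since n·G = 36594250 ≠ 36463702, G is off the plane and the points are not all coplanar.

No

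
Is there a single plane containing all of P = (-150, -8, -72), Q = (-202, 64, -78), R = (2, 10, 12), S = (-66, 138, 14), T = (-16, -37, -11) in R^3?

The plane through P, Q, R has normal n = PQ × PR = (6156, 3456, -11880) and equation n·X = -95688.
Checking the remaining points: n·S = -95688, n·T = -95688.
All equal -95688, so all 5 points lie in one plane.

Yes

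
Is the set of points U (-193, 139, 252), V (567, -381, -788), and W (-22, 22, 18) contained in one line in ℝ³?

Yes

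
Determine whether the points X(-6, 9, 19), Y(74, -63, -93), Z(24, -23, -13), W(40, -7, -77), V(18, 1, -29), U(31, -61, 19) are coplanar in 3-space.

The plane through X, Y, Z has normal n = XY × XZ = (-1280, -800, -400) and equation n·P = -7120.
Checking the remaining points: n·W = -14800, n·V = -12240, n·U = 1520.
Since n·W = -14800 ≠ -7120, W is off the plane and the points are not all coplanar.

No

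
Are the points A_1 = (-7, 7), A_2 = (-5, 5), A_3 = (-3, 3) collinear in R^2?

A_1A_2 = (2, -2), A_1A_3 = (4, -4).
det[A_1A_2; A_1A_3] = (2)(-4) − (-2)(4) = 0.
The determinant is zero, so the points are collinear.

Yes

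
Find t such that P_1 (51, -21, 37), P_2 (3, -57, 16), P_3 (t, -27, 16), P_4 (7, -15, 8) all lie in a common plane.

15

Normal to plane P_1P_2P_4: n = (1170, -468, -1872); plane equation n·P = 234.
Requiring n·P_3 = 234: (1170)t + (-17316) = 234.
So t = 15.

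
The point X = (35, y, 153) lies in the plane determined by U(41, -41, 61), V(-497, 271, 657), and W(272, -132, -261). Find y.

Coplanarity requires UV · (UW × UX) = 0.
UV = (-538, 312, 596), UW = (231, -91, -322); the triple product is linear in y with coefficient -35560 and constant term -3307080.
Setting it to zero: y = -93.

-93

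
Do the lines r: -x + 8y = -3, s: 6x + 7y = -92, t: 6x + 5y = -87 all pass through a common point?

No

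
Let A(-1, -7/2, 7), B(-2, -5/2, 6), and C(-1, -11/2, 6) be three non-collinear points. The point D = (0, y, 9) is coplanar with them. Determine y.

-5/2

Coplanarity requires AB · (AC × AD) = 0.
AB = (-1, 1, -1), AC = (0, -2, -1); the triple product is linear in y with coefficient -1 and constant term -5/2.
Setting it to zero: y = -5/2.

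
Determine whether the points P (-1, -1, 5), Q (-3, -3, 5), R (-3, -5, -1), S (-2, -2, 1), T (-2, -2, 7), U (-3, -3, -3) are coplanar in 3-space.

The plane through P, Q, R has normal n = PQ × PR = (12, -12, 4) and equation n·X = 20.
Checking the remaining points: n·S = 4, n·T = 28, n·U = -12.
Since n·S = 4 ≠ 20, S is off the plane and the points are not all coplanar.

No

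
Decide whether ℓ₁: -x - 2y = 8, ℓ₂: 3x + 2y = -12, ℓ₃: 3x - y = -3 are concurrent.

Yes

The three lines meet at one point iff the augmented coefficient matrix [aᵢ bᵢ cᵢ] has rank < 3, i.e. its determinant vanishes.
Here the determinant is 0.
It vanishes, so the lines are concurrent at (-2, -3).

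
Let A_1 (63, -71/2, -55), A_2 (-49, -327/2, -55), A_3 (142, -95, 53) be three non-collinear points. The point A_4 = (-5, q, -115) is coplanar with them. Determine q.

The plane through A_1, A_2, A_3 has equation −13824x + 12096y + 16776z = -2223000.
Substituting A_4: (12096)q + (-1860120) = -2223000, so q = -30.

-30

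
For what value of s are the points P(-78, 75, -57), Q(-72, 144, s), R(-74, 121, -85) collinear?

-99

Collinearity requires PQ × PR = 0; each component is linear in s.
The x-component gives (-46)s + (-4554) = 0, so s = -99.
The remaining components then also vanish.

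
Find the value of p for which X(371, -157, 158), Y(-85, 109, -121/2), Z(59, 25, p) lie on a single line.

Direction XY = (-456, 266, -437/2). From the x-coordinate of Z, the parameter along the line is τ = (59 − 371)/(-456) = 13/19.
Then p = 158 + 13/19·(-437/2) = 17/2.

17/2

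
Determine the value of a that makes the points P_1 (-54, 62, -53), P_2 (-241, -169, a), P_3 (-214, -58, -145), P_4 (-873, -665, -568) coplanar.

Coplanarity ⇔ det[P_1P_2; P_1P_3; P_1P_4] = 0.
Expanding, this is linear in a: (18040)a + (3535840) = 0.
So a = -196.

-196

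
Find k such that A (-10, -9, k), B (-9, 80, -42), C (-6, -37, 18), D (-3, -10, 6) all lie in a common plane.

The points are coplanar iff AB · (AC × AD) = 0.
Expanding, this is linear in k: (-432)k + (864) = 0.
So k = 2.

2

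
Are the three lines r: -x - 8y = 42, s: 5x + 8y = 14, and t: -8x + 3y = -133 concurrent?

Yes

The three lines meet at one point iff the augmented coefficient matrix [aᵢ bᵢ cᵢ] has rank < 3, i.e. its determinant vanishes.
Here the determinant is 0.
It vanishes, so the lines are concurrent at (14, -7).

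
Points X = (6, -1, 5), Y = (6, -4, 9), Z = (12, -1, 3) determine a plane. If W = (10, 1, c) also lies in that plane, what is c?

A normal to the plane is n = XY × XZ = (6, 24, 18).
W lies in the plane iff n · XW = 0.
This gives (18)c + (-18) = 0, so c = 1.

1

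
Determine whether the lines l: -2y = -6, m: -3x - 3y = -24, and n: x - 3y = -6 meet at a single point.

Lines aᵢx + bᵢy = cᵢ with pairwise distinct directions are concurrent exactly when det[aᵢ bᵢ cᵢ] = 0.
Here the determinant is 12.
Nonzero, so no common point exists.

No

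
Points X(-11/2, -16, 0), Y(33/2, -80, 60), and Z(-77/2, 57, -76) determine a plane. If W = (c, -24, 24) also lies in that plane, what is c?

A normal to the plane is n = XY × XZ = (484, -308, -506).
W lies in the plane iff n · XW = 0.
This gives (484)c + (-7018) = 0, so c = 29/2.

29/2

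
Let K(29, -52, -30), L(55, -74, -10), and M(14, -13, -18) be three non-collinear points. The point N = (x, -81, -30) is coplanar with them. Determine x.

The plane through K, L, M has equation −1044x − 612y + 684z = -18972.
Substituting N: (-1044)x + (29052) = -18972, so x = 46.

46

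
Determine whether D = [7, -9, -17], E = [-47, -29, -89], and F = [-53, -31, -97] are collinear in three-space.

DE = (-54, -20, -72), DF = (-60, -22, -80).
Comparing components 2 and 3: (-20)(-80) − (-72)(-22) = 16 ≠ 0, so DE and DF are not parallel and the points are not collinear.

No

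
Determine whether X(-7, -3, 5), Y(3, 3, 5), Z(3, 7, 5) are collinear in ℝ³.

No

XY = (10, 6, 0), XZ = (10, 10, 0).
Comparing components 1 and 2: (10)(10) − (6)(10) = 40 ≠ 0, so XY and XZ are not parallel and the points are not collinear.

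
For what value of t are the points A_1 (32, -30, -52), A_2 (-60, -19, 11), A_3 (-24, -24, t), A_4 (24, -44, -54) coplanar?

Normal to plane A_1A_2A_4: n = (860, -688, 1376); plane equation n·P = -23392.
Requiring n·A_3 = -23392: (1376)t + (-4128) = -23392.
So t = -14.

-14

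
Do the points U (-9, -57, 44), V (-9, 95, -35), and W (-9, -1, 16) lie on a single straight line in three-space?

No

UV = (0, 152, -79), UW = (0, 56, -28).
UV × UW = (168, 0, 0).
The cross product is nonzero, so the points do not lie on one line.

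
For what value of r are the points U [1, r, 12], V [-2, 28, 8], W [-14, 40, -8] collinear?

25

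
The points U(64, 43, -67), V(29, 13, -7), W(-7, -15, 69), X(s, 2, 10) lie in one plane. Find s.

Normal to plane UVW: n = (-600, 500, -100); plane equation n·P = -10200.
Requiring n·X = -10200: (-600)s + (0) = -10200.
So s = 17.

17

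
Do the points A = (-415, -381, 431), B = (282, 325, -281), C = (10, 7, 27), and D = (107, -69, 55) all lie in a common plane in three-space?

With A as base: AB = (697, 706, -712), AC = (425, 388, -404), AD = (522, 312, -376).
AC × AD = (-19840, -51088, -69936).
AB · (AC × AD) = -102176.
Since -102176 ≠ 0, the four points are not coplanar.

No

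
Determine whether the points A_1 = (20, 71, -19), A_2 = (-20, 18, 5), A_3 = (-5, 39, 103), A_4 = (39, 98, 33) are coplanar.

With A_1 as base: A_1A_2 = (-40, -53, 24), A_1A_3 = (-25, -32, 122), A_1A_4 = (19, 27, 52).
A_1A_3 × A_1A_4 = (-4958, 3618, -67).
A_1A_2 · (A_1A_3 × A_1A_4) = 4958.
Since 4958 ≠ 0, the four points are not coplanar.

No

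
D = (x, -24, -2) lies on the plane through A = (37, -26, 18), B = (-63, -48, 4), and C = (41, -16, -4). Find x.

15

Coplanarity requires AB · (AC × AD) = 0.
AB = (-100, -22, -14), AC = (4, 10, -22); the triple product is linear in x with coefficient 624 and constant term -9360.
Setting it to zero: x = 15.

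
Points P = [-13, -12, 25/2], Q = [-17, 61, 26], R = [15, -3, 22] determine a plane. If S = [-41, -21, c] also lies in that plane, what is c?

3

The plane through P, Q, R has equation 572x + 416y − 2080z = -38428.
Substituting S: (-2080)c + (-32188) = -38428, so c = 3.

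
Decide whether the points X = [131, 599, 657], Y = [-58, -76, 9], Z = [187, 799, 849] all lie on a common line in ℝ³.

Yes

XY = (-189, -675, -648), XZ = (56, 200, 192).
XY × XZ = (0, 0, 0).
The cross product vanishes, so the three points are collinear.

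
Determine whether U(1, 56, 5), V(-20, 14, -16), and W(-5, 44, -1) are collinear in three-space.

UV = (-21, -42, -21), UW = (-6, -12, -6).
UV × UW = (0, 0, 0).
The cross product vanishes, so the three points are collinear.

Yes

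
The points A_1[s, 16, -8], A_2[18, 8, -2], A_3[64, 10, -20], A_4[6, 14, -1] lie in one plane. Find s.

22

The points are coplanar iff A_1A_2 · (A_1A_3 × A_1A_4) = 0.
Expanding, this is linear in s: (-110)s + (2420) = 0.
So s = 22.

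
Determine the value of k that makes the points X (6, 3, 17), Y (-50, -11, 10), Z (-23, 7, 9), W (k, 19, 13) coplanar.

Normal to plane XYZ: n = (140, -245, -630); plane equation n·P = -10605.
Requiring n·W = -10605: (140)k + (-12845) = -10605.
So k = 16.

16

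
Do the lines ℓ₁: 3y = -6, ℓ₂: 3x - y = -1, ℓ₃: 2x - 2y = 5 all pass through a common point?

Intersecting ℓ₁ and ℓ₂: solving the 2×2 system gives (x, y) = (-1, -2).
Substitute into ℓ₃: (2)(-1) + (-2)(-2) = 2.
But ℓ₃ requires 5 ≠ 2, so the three lines have no common point.

No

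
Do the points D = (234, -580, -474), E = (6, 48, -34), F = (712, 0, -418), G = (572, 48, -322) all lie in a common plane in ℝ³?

A normal to the plane through D, E, F is n = DE × DF = (-220032, 223088, -432424).
The plane has equation n·P = 24090448. For G: n·G = 24090448.
Equal, so G lies in the plane and all four are coplanar.

Yes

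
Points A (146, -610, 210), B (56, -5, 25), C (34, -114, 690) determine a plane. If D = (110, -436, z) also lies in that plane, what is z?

324

A normal to the plane is n = AB × AC = (382160, 63920, 23120).
D lies in the plane iff n · AD = 0.
This gives (23120)z + (-7490880) = 0, so z = 324.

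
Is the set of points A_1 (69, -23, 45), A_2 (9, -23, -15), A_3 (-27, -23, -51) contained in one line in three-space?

A_1A_2 = (-60, 0, -60), A_1A_3 = (-96, 0, -96).
A_1A_2 × A_1A_3 = (0, 0, 0).
The cross product vanishes, so the three points are collinear.

Yes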